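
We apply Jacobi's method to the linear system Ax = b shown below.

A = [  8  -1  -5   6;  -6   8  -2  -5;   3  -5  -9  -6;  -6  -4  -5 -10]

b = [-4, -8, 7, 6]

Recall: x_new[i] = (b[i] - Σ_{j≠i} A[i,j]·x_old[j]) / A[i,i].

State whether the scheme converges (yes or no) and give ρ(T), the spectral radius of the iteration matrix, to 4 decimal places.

no, ρ = 1.1510

Diagonal D = diag(8, 8, -9, -10); L, U strict lower/upper.
T_J = -D⁻¹(L+U): T[0,2] = -(-5)/(8) = +0.6250; T[0,0] = 0.
  T[0,:] = [+0.0000  +0.1250  +0.6250  -0.7500]
  T[1,:] = [+0.7500  +0.0000  +0.2500  +0.6250]
  T[2,:] = [+0.3333  -0.5556  +0.0000  -0.6667]
  T[3,:] = [-0.6000  -0.4000  -0.5000  +0.0000]
|eigenvalues of T|: 1.1510, 0.6033, 0.5457, 0.5457.
spectral radius ρ = 1.1510; 1.1510 > 1, so it fails to converge.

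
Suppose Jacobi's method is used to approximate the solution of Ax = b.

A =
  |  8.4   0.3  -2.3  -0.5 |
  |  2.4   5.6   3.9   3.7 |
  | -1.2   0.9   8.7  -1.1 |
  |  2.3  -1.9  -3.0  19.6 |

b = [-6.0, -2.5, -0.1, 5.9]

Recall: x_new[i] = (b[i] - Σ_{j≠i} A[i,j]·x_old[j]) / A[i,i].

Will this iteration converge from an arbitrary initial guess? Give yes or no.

yes

Let D = diag(8.4, 5.6, 8.7, 19.6); L, U the strict triangles.
Jacobi T = -D⁻¹(L+U): T[2,0] = -(-1.2)/(8.7) = +0.1379; T[2,2] = 0.
  T[0,:] = [+0.0000  -0.0357  +0.2738  +0.0595]
  T[1,:] = [-0.4286  +0.0000  -0.6964  -0.6607]
  T[2,:] = [+0.1379  -0.1034  +0.0000  +0.1264]
  T[3,:] = [-0.1173  +0.0969  +0.1531  +0.0000]
|eigenvalues of T|: 0.3055, 0.2167, 0.2167, 0.0718.
ρ(T) = max|λ| = 0.3055; 0.3055 < 1: convergent.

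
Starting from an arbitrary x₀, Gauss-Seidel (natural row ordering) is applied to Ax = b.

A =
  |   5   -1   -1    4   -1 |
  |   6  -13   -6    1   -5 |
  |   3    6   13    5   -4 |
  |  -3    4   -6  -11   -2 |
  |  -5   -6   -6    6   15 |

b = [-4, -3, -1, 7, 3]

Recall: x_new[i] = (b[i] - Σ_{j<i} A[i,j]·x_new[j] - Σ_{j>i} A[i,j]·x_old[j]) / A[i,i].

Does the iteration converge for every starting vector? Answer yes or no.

Split A = D + L + U, D = diag(5, -13, 13, -11, 15).
GS T = -(D+L)⁻¹U: row 0 first, T[0,4] = -(-1)/(5) = +0.2000; later rows by forward substitution.
  T[0,:] = [+0.0000, +0.2000, +0.2000, -0.8000, +0.2000]
  T[1,:] = [+0.0000, +0.0923, -0.3692, -0.2923, -0.2923]
  T[2,:] = [+0.0000, -0.0888, +0.1243, -0.0651, +0.3964]
  T[3,:] = [+0.0000, +0.0274, -0.2566, +0.1474, -0.5589]
  T[4,:] = [+0.0000, +0.0571, +0.0713, -0.4686, +0.3319]
|λ(T)| sorted: 0.8537, 0.1587, 0.1265, 0.1256, 0.0000.
spectral radius ρ = 0.8537; 0.8537 < 1 ⇒ converges.

yes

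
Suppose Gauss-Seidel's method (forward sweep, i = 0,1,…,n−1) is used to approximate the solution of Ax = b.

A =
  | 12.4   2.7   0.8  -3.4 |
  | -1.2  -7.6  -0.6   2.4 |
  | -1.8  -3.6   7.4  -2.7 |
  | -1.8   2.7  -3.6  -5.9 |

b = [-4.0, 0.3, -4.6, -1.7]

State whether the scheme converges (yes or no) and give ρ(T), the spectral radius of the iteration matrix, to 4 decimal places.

Write A = D+L+U with D = diag(12.4, -7.6, 7.4, -5.9).
T_GS = -(D+L)⁻¹U: row 0 first, T[0,2] = -(0.8)/(12.4) = -0.0645; later rows by forward substitution.
  T[0,:] = [+0.0000  -0.2177  -0.0645  +0.2742]
  T[1,:] = [+0.0000  +0.0344  -0.0688  +0.2725]
  T[2,:] = [+0.0000  -0.0362  -0.0491  +0.5641]
  T[3,:] = [+0.0000  +0.1043  +0.0182  -0.3032]
eigenvalue magnitudes: 0.4201, 0.0675, 0.0675, 0.0000.
spectral radius ρ = 0.4201; 0.4201 < 1, so it converges for any x₀.

yes, ρ = 0.4201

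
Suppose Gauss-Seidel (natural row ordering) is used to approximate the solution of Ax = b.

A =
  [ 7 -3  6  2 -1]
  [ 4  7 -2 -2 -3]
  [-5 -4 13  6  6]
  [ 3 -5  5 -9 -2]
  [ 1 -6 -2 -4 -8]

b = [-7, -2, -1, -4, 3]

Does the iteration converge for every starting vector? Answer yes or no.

no

A = D + L + U where D = diag(7, 7, 13, -9, -8).
T_GS = -(D+L)⁻¹U: row 0 first, T[0,2] = -(6)/(7) = -0.8571; later rows by forward substitution.
  T[0,:] = [+0.0000  +0.4286  -0.8571  -0.2857  +0.1429]
  T[1,:] = [+0.0000  -0.2449  +0.7755  +0.4490  +0.3469]
  T[2,:] = [+0.0000  +0.0895  -0.0911  -0.4333  -0.2998]
  T[3,:] = [+0.0000  +0.3286  -0.7671  -0.5854  -0.5339]
  T[4,:] = [+0.0000  +0.0506  -0.2824  +0.0286  +0.0996]
moduli |λ_i(T)| = 1.2645, 0.2746, 0.1344, 0.0336, 0.0000.
spectral radius ρ = 1.2645; 1.2645 > 1, so it fails to converge.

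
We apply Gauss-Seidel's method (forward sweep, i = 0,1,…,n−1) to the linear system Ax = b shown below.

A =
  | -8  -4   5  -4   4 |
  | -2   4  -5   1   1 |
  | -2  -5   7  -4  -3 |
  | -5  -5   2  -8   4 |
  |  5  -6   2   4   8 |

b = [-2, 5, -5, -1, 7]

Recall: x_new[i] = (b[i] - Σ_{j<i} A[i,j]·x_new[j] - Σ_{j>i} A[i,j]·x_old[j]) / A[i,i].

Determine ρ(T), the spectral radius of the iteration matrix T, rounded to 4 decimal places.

Split A = D + L + U, D = diag(-8, 4, 7, -8, 8).
Gauss-Seidel: T = -(D+L)⁻¹U, row 0 first, T[0,2] = -(5)/(-8) = +0.6250; later rows by forward substitution.
  T[0,:] = [+0.0000 -0.5000 +0.6250 -0.5000 +0.5000]
  T[1,:] = [+0.0000 -0.2500 +1.5625 -0.5000 +0.0000]
  T[2,:] = [+0.0000 -0.3214 +1.2946 +0.0714 +0.5714]
  T[3,:] = [+0.0000 +0.3884 -1.0435 +0.6429 +0.3304]
  T[4,:] = [+0.0000 +0.0112 +0.9794 -0.4018 -0.6205]
|roots of det(T-λI)|: 1.2297, 0.6336, 0.3785, 0.3785, 0.0000.
ρ(T) = max|λ| = 1.2297; 1.2297 > 1: divergent.

1.2297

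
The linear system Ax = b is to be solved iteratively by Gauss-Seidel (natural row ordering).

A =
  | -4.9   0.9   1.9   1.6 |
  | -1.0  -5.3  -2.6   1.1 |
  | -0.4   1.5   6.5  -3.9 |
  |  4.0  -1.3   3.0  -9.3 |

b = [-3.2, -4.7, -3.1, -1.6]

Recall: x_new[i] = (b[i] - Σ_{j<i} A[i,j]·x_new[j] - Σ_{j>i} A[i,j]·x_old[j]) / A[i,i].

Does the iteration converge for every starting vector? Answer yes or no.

Diagonal D = diag(-4.9, -5.3, 6.5, -9.3); L, U strict lower/upper.
GS T = -(D+L)⁻¹U: row 0 first, T[0,3] = -(1.6)/(-4.9) = +0.3265; later rows by forward substitution.
  T[0,:] = [+0.0000 +0.1837 +0.3878 +0.3265]
  T[1,:] = [+0.0000 -0.0347 -0.5637 +0.1459]
  T[2,:] = [+0.0000 +0.0193 +0.1540 +0.5864]
  T[3,:] = [+0.0000 +0.0901 +0.2952 +0.3092]
eigenvalue magnitudes: 0.6031, 0.3022, 0.1276, 0.0000.
ρ(T) = max|λ| = 0.6031; 0.6031 < 1, so it converges for any x₀.

yes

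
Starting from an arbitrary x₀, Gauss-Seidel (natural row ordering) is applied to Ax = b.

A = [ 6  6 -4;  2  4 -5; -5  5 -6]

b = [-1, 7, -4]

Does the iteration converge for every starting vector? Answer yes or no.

no

Split A = D + L + U, D = diag(6, 4, -6).
GS T = -(D+L)⁻¹U: row 0 first, T[0,2] = -(-4)/(6) = +0.6667; later rows by forward substitution.
  T[0,:] = [+0.0000  -1.0000  +0.6667]
  T[1,:] = [+0.0000  +0.5000  +0.9167]
  T[2,:] = [+0.0000  +1.2500  +0.2083]
|eigenvalues of T|: 1.4345, 0.7262, 0.0000.
spectral radius ρ = 1.4345; 1.4345 > 1: divergent.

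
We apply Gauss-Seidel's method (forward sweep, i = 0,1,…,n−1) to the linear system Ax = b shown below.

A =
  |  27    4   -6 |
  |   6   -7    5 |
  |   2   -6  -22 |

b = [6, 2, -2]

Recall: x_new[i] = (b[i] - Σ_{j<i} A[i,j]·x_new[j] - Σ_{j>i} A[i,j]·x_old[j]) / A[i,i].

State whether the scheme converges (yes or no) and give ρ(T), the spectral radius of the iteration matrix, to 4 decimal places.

Write A = D+L+U with D = diag(27, -7, -22).
T_GS = -(D+L)⁻¹U: row 0 first, T[0,2] = -(-6)/(27) = +0.2222; later rows by forward substitution.
  T[0,:] = [+0.0000  -0.1481  +0.2222]
  T[1,:] = [+0.0000  -0.1270  +0.9048]
  T[2,:] = [+0.0000  +0.0212  -0.2266]
moduli |λ_i(T)| = 0.3238, 0.0297, 0.0000.
ρ = 0.3238; 0.3238 < 1: convergent.

yes, ρ = 0.3238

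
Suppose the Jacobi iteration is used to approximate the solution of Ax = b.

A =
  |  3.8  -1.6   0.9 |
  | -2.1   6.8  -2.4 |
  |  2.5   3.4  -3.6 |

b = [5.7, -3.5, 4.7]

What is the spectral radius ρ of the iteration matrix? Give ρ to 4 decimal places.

0.5967

Diagonal D = diag(3.8, 6.8, -3.6); L, U strict lower/upper.
Jacobi T = -D⁻¹(L+U): T[0,1] = -(-1.6)/(3.8) = +0.4211; T[0,0] = 0.
  T[0,:] = [+0.0000  +0.4211  -0.2368]
  T[1,:] = [+0.3088  +0.0000  +0.3529]
  T[2,:] = [+0.6944  +0.9444  +0.0000]
|λ(T)| sorted: 0.5967, 0.4768, 0.1199.
ρ = 0.5967; 0.5967 < 1, so it converges for any x₀.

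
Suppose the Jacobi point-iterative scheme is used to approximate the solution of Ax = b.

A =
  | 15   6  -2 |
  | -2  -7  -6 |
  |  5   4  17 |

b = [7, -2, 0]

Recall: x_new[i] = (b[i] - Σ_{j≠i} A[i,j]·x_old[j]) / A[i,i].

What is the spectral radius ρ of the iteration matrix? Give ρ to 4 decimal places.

Diagonal D = diag(15, -7, 17); L, U strict lower/upper.
Jacobi: T = -D⁻¹(L+U), T[1,2] = -(-6)/(-7) = -0.8571; T[1,1] = 0.
  T[0,:] = [+0.0000  -0.4000  +0.1333]
  T[1,:] = [-0.2857  +0.0000  -0.8571]
  T[2,:] = [-0.2941  -0.2353  +0.0000]
eigenvalue magnitudes: 0.6471, 0.3768, 0.3768.
spectral radius ρ = 0.6471; 0.6471 < 1 ⇒ converges.

0.6471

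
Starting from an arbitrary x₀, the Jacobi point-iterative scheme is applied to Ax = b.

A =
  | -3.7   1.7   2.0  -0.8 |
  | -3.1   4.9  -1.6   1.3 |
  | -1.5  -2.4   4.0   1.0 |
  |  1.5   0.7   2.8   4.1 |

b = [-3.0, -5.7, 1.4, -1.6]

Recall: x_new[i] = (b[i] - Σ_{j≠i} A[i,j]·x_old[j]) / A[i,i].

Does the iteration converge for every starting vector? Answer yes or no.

no

Diagonal D = diag(-3.7, 4.9, 4, 4.1); L, U strict lower/upper.
Jacobi T = -D⁻¹(L+U): T[2,3] = -(1)/(4) = -0.2500; T[2,2] = 0.
  T[0,:] = [+0.0000  +0.4595  +0.5405  -0.2162]
  T[1,:] = [+0.6327  +0.0000  +0.3265  -0.2653]
  T[2,:] = [+0.3750  +0.6000  +0.0000  -0.2500]
  T[3,:] = [-0.3659  -0.1707  -0.6829  +0.0000]
|eigenvalues of T|: 1.2215, 0.5357, 0.5357, 0.2205.
ρ = 1.2215; 1.2215 > 1 ⇒ diverges.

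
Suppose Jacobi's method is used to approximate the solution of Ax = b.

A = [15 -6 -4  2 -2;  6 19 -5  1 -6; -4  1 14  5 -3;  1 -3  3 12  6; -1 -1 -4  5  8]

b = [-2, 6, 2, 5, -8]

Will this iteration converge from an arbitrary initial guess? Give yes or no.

yes

Write A = D+L+U with D = diag(15, 19, 14, 12, 8).
Jacobi T = -D⁻¹(L+U): T[2,0] = -(-4)/(14) = +0.2857; T[2,2] = 0.
  T[0,:] = [+0.0000 +0.4000 +0.2667 -0.1333 +0.1333]
  T[1,:] = [-0.3158 +0.0000 +0.2632 -0.0526 +0.3158]
  T[2,:] = [+0.2857 -0.0714 +0.0000 -0.3571 +0.2143]
  T[3,:] = [-0.0833 +0.2500 -0.2500 +0.0000 -0.5000]
  T[4,:] = [+0.1250 +0.1250 +0.5000 -0.6250 +0.0000]
|λ(T)| sorted: 0.9008, 0.6135, 0.3636, 0.3636, 0.2524.
spectral radius ρ = 0.9008; 0.9008 < 1, so it converges for any x₀.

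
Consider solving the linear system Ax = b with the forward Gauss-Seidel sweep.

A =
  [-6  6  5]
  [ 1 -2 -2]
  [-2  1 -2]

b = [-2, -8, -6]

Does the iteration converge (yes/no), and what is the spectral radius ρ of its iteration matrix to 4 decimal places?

A = D + L + U where D = diag(-6, -2, -2).
Gauss-Seidel: T = -(D+L)⁻¹U, row 0 first, T[0,1] = -(6)/(-6) = +1.0000; later rows by forward substitution.
  T[0,:] = [+0.0000 +1.0000 +0.8333]
  T[1,:] = [+0.0000 +0.5000 -0.5833]
  T[2,:] = [+0.0000 -0.7500 -1.1250]
|roots of det(T-λI)|: 1.3602, 0.7352, 0.0000.
ρ = 1.3602; 1.3602 > 1, so it fails to converge.

no, ρ = 1.3602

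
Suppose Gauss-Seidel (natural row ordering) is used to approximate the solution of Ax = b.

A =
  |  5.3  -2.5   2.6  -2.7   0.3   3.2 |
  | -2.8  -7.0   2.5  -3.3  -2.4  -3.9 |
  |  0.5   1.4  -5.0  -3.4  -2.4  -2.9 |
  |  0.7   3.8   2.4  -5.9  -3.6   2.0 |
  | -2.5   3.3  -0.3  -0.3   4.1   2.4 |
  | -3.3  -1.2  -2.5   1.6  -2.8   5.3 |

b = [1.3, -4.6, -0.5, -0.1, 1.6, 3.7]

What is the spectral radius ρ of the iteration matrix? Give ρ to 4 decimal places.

Let D = diag(5.3, -7, -5, -5.9, 4.1, 5.3); L, U the strict triangles.
T_GS = -(D+L)⁻¹U: row 0 first, T[0,5] = -(3.2)/(5.3) = -0.6038; later rows by forward substitution.
  T[0,:] = [+0.0000 +0.4717 -0.4906 +0.5094 -0.0566 -0.6038]
  T[1,:] = [+0.0000 -0.1887 +0.5534 -0.6752 -0.3202 -0.3156]
  T[2,:] = [+0.0000 -0.0057 +0.1059 -0.8181 -0.5753 -0.7288]
  T[3,:] = [+0.0000 -0.0679 +0.3413 -0.7072 -1.0572 -0.2324]
  T[4,:] = [+0.0000 +0.4341 -0.7118 +0.7425 +0.1038 -0.7698]
  T[5,:] = [+0.0000 +0.4981 -0.6093 +0.3842 -0.0052 -1.1277]
moduli |λ_i(T)| = 1.3767, 0.7791, 0.7791, 0.1746, 0.1746, 0.0000.
ρ = 1.3767; 1.3767 > 1, so it fails to converge.

1.3767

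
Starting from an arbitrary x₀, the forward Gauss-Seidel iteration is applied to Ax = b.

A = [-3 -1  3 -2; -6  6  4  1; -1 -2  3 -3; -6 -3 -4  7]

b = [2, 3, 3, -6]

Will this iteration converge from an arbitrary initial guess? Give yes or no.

no

Write A = D+L+U with D = diag(-3, 6, 3, 7).
T_GS = -(D+L)⁻¹U: row 0 first, T[0,3] = -(-2)/(-3) = -0.6667; later rows by forward substitution.
  T[0,:] = [+0.0000, -0.3333, +1.0000, -0.6667]
  T[1,:] = [+0.0000, -0.3333, +0.3333, -0.8333]
  T[2,:] = [+0.0000, -0.3333, +0.5556, +0.2222]
  T[3,:] = [+0.0000, -0.6190, +1.3175, -0.8016]
moduli |λ_i(T)| = 1.2881, 0.8773, 0.1685, 0.0000.
spectral radius ρ = 1.2881; 1.2881 > 1 ⇒ diverges.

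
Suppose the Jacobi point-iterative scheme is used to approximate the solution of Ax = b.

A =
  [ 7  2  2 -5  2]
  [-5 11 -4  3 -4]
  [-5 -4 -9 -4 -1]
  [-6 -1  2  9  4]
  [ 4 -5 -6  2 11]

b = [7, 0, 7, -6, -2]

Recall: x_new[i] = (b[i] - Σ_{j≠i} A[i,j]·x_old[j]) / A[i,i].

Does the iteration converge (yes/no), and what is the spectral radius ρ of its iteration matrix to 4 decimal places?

no, ρ = 1.1965

Diagonal D = diag(7, 11, -9, 9, 11); L, U strict lower/upper.
T_J = -D⁻¹(L+U): T[0,1] = -(2)/(7) = -0.2857; T[0,0] = 0.
  T[0,:] = [+0.0000  -0.2857  -0.2857  +0.7143  -0.2857]
  T[1,:] = [+0.4545  +0.0000  +0.3636  -0.2727  +0.3636]
  T[2,:] = [-0.5556  -0.4444  +0.0000  -0.4444  -0.1111]
  T[3,:] = [+0.6667  +0.1111  -0.2222  +0.0000  -0.4444]
  T[4,:] = [-0.3636  +0.4545  +0.5455  -0.1818  +0.0000]
|λ(T)| sorted: 1.1965, 0.6646, 0.6646, 0.4882, 0.4882.
spectral radius ρ = 1.1965; 1.1965 > 1, so it fails to converge.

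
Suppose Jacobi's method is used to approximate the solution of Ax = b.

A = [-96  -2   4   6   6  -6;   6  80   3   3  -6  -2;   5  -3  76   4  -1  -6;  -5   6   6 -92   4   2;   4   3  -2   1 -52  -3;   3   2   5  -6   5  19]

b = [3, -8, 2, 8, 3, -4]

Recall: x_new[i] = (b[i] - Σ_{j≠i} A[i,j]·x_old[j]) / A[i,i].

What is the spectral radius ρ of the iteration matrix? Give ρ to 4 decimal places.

0.1761

Split A = D + L + U, D = diag(-96, 80, 76, -92, -52, 19).
Jacobi T = -D⁻¹(L+U): T[1,4] = -(-6)/(80) = +0.0750; T[1,1] = 0.
  T[0,:] = [+0.0000  -0.0208  +0.0417  +0.0625  +0.0625  -0.0625]
  T[1,:] = [-0.0750  +0.0000  -0.0375  -0.0375  +0.0750  +0.0250]
  T[2,:] = [-0.0658  +0.0395  +0.0000  -0.0526  +0.0132  +0.0789]
  T[3,:] = [-0.0543  +0.0652  +0.0652  +0.0000  +0.0435  +0.0217]
  T[4,:] = [+0.0769  +0.0577  -0.0385  +0.0192  +0.0000  -0.0577]
  T[5,:] = [-0.1579  -0.1053  -0.2632  +0.3158  -0.2632  +0.0000]
|roots of det(T-λI)|: 0.1761, 0.1370, 0.1370, 0.1156, 0.0444, 0.0444.
ρ = 0.1761; 0.1761 < 1: convergent.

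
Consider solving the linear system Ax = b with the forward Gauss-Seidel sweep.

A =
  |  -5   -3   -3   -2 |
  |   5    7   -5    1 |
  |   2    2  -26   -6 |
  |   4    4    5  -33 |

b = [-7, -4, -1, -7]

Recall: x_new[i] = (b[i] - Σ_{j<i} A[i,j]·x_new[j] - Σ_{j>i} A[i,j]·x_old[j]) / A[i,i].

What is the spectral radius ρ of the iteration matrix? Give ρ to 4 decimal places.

Let D = diag(-5, 7, -26, -33); L, U the strict triangles.
GS T = -(D+L)⁻¹U: row 0 first, T[0,1] = -(-3)/(-5) = -0.6000; later rows by forward substitution.
  T[0,:] = [+0.0000  -0.6000  -0.6000  -0.4000]
  T[1,:] = [+0.0000  +0.4286  +1.1429  +0.1429]
  T[2,:] = [+0.0000  -0.0132  +0.0418  -0.2505]
  T[3,:] = [+0.0000  -0.0228  +0.0721  -0.0691]
|roots of det(T-λI)|: 0.4178, 0.1694, 0.1694, 0.0000.
spectral radius ρ = 0.4178; 0.4178 < 1 ⇒ converges.

0.4178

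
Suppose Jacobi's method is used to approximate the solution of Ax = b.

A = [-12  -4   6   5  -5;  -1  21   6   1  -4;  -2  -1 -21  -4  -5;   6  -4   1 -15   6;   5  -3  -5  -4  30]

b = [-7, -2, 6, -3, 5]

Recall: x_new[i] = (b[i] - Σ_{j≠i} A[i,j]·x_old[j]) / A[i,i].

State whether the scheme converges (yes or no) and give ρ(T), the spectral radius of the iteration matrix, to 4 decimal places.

yes, ρ = 0.6188

Let D = diag(-12, 21, -21, -15, 30); L, U the strict triangles.
T_J = -D⁻¹(L+U): T[2,3] = -(-4)/(-21) = -0.1905; T[2,2] = 0.
  T[0,:] = [+0.0000, -0.3333, +0.5000, +0.4167, -0.4167]
  T[1,:] = [+0.0476, +0.0000, -0.2857, -0.0476, +0.1905]
  T[2,:] = [-0.0952, -0.0476, +0.0000, -0.1905, -0.2381]
  T[3,:] = [+0.4000, -0.2667, +0.0667, +0.0000, +0.4000]
  T[4,:] = [-0.1667, +0.1000, +0.1667, +0.1333, +0.0000]
|λ(T)| sorted: 0.6188, 0.3535, 0.3535, 0.2700, 0.1181.
ρ = 0.6188; 0.6188 < 1, so it converges for any x₀.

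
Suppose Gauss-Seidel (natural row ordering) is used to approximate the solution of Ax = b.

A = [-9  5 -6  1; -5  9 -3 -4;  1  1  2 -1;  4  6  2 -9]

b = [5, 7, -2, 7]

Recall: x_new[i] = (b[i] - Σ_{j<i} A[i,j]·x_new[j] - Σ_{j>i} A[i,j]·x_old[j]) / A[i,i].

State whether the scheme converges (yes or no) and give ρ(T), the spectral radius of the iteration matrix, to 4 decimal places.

yes, ρ = 0.8649

A = D + L + U where D = diag(-9, 9, 2, -9).
Gauss-Seidel: T = -(D+L)⁻¹U, row 0 first, T[0,3] = -(1)/(-9) = +0.1111; later rows by forward substitution.
  T[0,:] = [+0.0000  +0.5556  -0.6667  +0.1111]
  T[1,:] = [+0.0000  +0.3086  -0.0370  +0.5062]
  T[2,:] = [+0.0000  -0.4321  +0.3519  +0.1914]
  T[3,:] = [+0.0000  +0.3567  -0.2428  +0.4294]
eigenvalue magnitudes: 0.8649, 0.2181, 0.2181, 0.0000.
ρ = 0.8649; 0.8649 < 1, so it converges for any x₀.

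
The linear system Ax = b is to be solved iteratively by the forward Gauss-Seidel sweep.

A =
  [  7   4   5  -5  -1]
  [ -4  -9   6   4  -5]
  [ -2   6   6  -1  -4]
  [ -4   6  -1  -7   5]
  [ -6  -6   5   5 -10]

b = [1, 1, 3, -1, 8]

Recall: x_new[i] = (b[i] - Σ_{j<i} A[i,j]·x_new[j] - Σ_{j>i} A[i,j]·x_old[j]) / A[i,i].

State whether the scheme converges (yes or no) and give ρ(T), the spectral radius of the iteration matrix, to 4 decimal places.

no, ρ = 1.4372

Write A = D+L+U with D = diag(7, -9, 6, -7, -10).
T_GS = -(D+L)⁻¹U: row 0 first, T[0,1] = -(4)/(7) = -0.5714; later rows by forward substitution.
  T[0,:] = [+0.0000, -0.5714, -0.7143, +0.7143, +0.1429]
  T[1,:] = [+0.0000, +0.2540, +0.9841, +0.1270, -0.6190]
  T[2,:] = [+0.0000, -0.4444, -1.2222, +0.2778, +1.3333]
  T[3,:] = [+0.0000, +0.6077, +1.4263, -0.3390, -0.0884]
  T[4,:] = [+0.0000, +0.2721, -0.0599, -0.5354, +0.9082]
|eigenvalues of T|: 1.4372, 0.6673, 0.6673, 0.0425, 0.0000.
spectral radius ρ = 1.4372; 1.4372 > 1: divergent.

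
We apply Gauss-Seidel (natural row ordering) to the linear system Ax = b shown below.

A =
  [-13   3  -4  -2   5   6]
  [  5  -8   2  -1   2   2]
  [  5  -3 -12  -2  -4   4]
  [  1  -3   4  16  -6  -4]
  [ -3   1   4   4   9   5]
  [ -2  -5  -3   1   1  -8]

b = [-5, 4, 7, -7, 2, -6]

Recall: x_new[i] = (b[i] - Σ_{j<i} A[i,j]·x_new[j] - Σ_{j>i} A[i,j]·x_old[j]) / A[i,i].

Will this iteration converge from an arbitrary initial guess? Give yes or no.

Split A = D + L + U, D = diag(-13, -8, -12, 16, 9, -8).
GS T = -(D+L)⁻¹U: row 0 first, T[0,1] = -(3)/(-13) = +0.2308; later rows by forward substitution.
  T[0,:] = [+0.0000  +0.2308  -0.3077  -0.1538  +0.3846  +0.4615]
  T[1,:] = [+0.0000  +0.1442  +0.0577  -0.2212  +0.4904  +0.5385]
  T[2,:] = [+0.0000  +0.0601  -0.1426  -0.1755  -0.2957  +0.3910]
  T[3,:] = [+0.0000  -0.0024  +0.0657  +0.0120  +0.5168  +0.2244]
  T[4,:] = [+0.0000  +0.0353  -0.0748  +0.0459  -0.0246  -0.7350]
  T[5,:] = [+0.0000  -0.1663  +0.0932  +0.2497  -0.2302  -0.6624]
|λ(T)| sorted: 0.8988, 0.2459, 0.2459, 0.1859, 0.0496, 0.0000.
ρ = 0.8988; 0.8988 < 1 ⇒ converges.

yes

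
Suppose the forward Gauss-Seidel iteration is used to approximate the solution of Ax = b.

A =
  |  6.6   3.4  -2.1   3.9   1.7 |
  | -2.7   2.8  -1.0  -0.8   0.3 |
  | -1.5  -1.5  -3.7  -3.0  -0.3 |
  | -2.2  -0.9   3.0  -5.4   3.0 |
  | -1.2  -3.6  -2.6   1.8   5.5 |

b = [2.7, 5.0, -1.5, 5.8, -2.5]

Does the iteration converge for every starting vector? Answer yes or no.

Split A = D + L + U, D = diag(6.6, 2.8, -3.7, -5.4, 5.5).
GS T = -(D+L)⁻¹U: row 0 first, T[0,4] = -(1.7)/(6.6) = -0.2576; later rows by forward substitution.
  T[0,:] = [+0.0000 -0.5152 +0.3182 -0.5909 -0.2576]
  T[1,:] = [+0.0000 -0.4968 +0.6640 -0.2841 -0.3555]
  T[2,:] = [+0.0000 +0.4102 -0.3982 -0.4561 +0.1675]
  T[3,:] = [+0.0000 +0.5206 -0.4615 +0.0347 +0.8128]
  T[4,:] = [+0.0000 -0.4140 +0.4668 -0.5418 -0.4757]
|roots of det(T-λI)|: 1.1989, 0.5487, 0.5487, 0.0501, 0.0000.
ρ(T) = max|λ| = 1.1989; 1.1989 > 1, so it fails to converge.

no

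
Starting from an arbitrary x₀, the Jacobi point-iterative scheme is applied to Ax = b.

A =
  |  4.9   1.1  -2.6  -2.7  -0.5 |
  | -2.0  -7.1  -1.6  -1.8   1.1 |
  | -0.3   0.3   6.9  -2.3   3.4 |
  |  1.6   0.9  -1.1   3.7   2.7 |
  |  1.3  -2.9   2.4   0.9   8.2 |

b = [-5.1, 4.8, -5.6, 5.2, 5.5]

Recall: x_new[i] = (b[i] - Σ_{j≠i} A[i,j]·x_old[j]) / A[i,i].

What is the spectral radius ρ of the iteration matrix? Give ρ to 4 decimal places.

0.9085

Split A = D + L + U, D = diag(4.9, -7.1, 6.9, 3.7, 8.2).
Jacobi: T = -D⁻¹(L+U), T[3,4] = -(2.7)/(3.7) = -0.7297; T[3,3] = 0.
  T[0,:] = [+0.0000  -0.2245  +0.5306  +0.5510  +0.1020]
  T[1,:] = [-0.2817  +0.0000  -0.2254  -0.2535  +0.1549]
  T[2,:] = [+0.0435  -0.0435  +0.0000  +0.3333  -0.4928]
  T[3,:] = [-0.4324  -0.2432  +0.2973  +0.0000  -0.7297]
  T[4,:] = [-0.1585  +0.3537  -0.2927  -0.1098  +0.0000]
|roots of det(T-λI)|: 0.9085, 0.5440, 0.5440, 0.4894, 0.1759.
spectral radius ρ = 0.9085; 0.9085 < 1: convergent.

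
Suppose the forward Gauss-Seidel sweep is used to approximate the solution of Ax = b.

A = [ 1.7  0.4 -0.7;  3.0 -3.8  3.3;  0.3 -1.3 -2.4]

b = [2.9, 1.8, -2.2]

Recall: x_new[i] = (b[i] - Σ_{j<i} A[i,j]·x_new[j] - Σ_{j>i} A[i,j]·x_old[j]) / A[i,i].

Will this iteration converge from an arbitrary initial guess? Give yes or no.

yes

Let D = diag(1.7, -3.8, -2.4); L, U the strict triangles.
Gauss-Seidel: T = -(D+L)⁻¹U, row 0 first, T[0,2] = -(-0.7)/(1.7) = +0.4118; later rows by forward substitution.
  T[0,:] = [+0.0000, -0.2353, +0.4118]
  T[1,:] = [+0.0000, -0.1858, +1.1935]
  T[2,:] = [+0.0000, +0.0712, -0.5950]
|λ(T)| sorted: 0.7466, 0.0342, 0.0000.
spectral radius ρ = 0.7466; 0.7466 < 1: convergent.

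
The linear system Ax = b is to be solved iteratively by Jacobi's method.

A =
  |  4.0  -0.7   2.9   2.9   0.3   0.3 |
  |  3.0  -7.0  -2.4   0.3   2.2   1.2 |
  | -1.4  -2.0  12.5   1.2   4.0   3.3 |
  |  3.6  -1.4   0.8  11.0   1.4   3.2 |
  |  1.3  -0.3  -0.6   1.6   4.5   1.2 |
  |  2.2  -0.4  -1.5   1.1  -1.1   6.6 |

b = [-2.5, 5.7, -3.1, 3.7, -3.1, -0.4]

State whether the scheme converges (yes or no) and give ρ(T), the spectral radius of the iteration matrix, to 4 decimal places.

Split A = D + L + U, D = diag(4, -7, 12.5, 11, 4.5, 6.6).
Jacobi T = -D⁻¹(L+U): T[2,3] = -(1.2)/(12.5) = -0.0960; T[2,2] = 0.
  T[0,:] = [+0.0000 +0.1750 -0.7250 -0.7250 -0.0750 -0.0750]
  T[1,:] = [+0.4286 +0.0000 -0.3429 +0.0429 +0.3143 +0.1714]
  T[2,:] = [+0.1120 +0.1600 +0.0000 -0.0960 -0.3200 -0.2640]
  T[3,:] = [-0.3273 +0.1273 -0.0727 +0.0000 -0.1273 -0.2909]
  T[4,:] = [-0.2889 +0.0667 +0.1333 -0.3556 +0.0000 -0.2667]
  T[5,:] = [-0.3333 +0.0606 +0.2273 -0.1667 +0.1667 +0.0000]
eigenvalue magnitudes: 0.9262, 0.5868, 0.5868, 0.3739, 0.1680, 0.1680.
ρ = 0.9262; 0.9262 < 1: convergent.

yes, ρ = 0.9262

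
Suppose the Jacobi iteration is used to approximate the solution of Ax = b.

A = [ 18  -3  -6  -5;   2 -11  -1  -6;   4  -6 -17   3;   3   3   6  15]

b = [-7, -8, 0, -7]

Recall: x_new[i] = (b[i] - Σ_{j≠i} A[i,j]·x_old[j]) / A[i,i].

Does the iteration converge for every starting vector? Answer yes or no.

yes

Split A = D + L + U, D = diag(18, -11, -17, 15).
Jacobi T = -D⁻¹(L+U): T[3,1] = -(3)/(15) = -0.2000; T[3,3] = 0.
  T[0,:] = [+0.0000  +0.1667  +0.3333  +0.2778]
  T[1,:] = [+0.1818  +0.0000  -0.0909  -0.5455]
  T[2,:] = [+0.2353  -0.3529  +0.0000  +0.1765]
  T[3,:] = [-0.2000  -0.2000  -0.4000  +0.0000]
|λ(T)| sorted: 0.5817, 0.4740, 0.4740, 0.0168.
spectral radius ρ = 0.5817; 0.5817 < 1: convergent.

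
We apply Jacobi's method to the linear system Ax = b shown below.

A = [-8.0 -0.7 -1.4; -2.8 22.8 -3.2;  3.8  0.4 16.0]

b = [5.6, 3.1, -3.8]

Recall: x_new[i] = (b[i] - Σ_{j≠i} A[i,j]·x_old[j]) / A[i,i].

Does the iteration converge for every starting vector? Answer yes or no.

yes

Let D = diag(-8, 22.8, 16); L, U the strict triangles.
Jacobi T = -D⁻¹(L+U): T[0,1] = -(-0.7)/(-8) = -0.0875; T[0,0] = 0.
  T[0,:] = [+0.0000, -0.0875, -0.1750]
  T[1,:] = [+0.1228, +0.0000, +0.1404]
  T[2,:] = [-0.2375, -0.0250, +0.0000]
moduli |λ_i(T)| = 0.2093, 0.1285, 0.1285.
spectral radius ρ = 0.2093; 0.2093 < 1 ⇒ converges.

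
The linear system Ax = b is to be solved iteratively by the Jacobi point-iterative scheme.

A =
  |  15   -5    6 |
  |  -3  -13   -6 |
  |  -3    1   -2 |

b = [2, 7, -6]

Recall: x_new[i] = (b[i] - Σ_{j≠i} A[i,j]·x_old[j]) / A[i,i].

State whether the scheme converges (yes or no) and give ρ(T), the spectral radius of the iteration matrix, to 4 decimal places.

Write A = D+L+U with D = diag(15, -13, -2).
Jacobi T = -D⁻¹(L+U): T[2,0] = -(-3)/(-2) = -1.5000; T[2,2] = 0.
  T[0,:] = [+0.0000 +0.3333 -0.4000]
  T[1,:] = [-0.2308 +0.0000 -0.4615]
  T[2,:] = [-1.5000 +0.5000 +0.0000]
moduli |λ_i(T)| = 0.7992, 0.5886, 0.5886.
spectral radius ρ = 0.7992; 0.7992 < 1 ⇒ converges.

yes, ρ = 0.7992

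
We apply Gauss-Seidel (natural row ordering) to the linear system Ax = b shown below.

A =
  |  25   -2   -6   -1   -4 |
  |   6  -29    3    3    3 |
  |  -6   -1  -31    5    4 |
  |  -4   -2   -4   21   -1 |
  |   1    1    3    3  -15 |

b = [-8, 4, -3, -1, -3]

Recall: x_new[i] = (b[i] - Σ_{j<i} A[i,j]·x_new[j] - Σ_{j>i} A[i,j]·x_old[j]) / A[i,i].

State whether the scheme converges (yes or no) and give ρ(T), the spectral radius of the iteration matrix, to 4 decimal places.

yes, ρ = 0.1835

A = D + L + U where D = diag(25, -29, -31, 21, -15).
GS T = -(D+L)⁻¹U: row 0 first, T[0,1] = -(-2)/(25) = +0.0800; later rows by forward substitution.
  T[0,:] = [+0.0000 +0.0800 +0.2400 +0.0400 +0.1600]
  T[1,:] = [+0.0000 +0.0166 +0.1531 +0.1117 +0.1366]
  T[2,:] = [+0.0000 -0.0160 -0.0514 +0.1499 +0.0937]
  T[3,:] = [+0.0000 +0.0138 +0.0505 +0.0468 +0.1089]
  T[4,:] = [+0.0000 +0.0060 +0.0260 +0.0495 +0.0603]
|eigenvalues of T|: 0.1835, 0.0650, 0.0365, 0.0097, 0.0000.
ρ(T) = max|λ| = 0.1835; 0.1835 < 1 ⇒ converges.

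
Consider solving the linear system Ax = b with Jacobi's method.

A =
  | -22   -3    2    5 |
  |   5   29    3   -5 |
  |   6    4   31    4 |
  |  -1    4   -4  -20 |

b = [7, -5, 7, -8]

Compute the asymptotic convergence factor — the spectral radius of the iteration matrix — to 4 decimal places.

0.3083

Let D = diag(-22, 29, 31, -20); L, U the strict triangles.
Jacobi: T = -D⁻¹(L+U), T[3,1] = -(4)/(-20) = +0.2000; T[3,3] = 0.
  T[0,:] = [+0.0000, -0.1364, +0.0909, +0.2273]
  T[1,:] = [-0.1724, +0.0000, -0.1034, +0.1724]
  T[2,:] = [-0.1935, -0.1290, +0.0000, -0.1290]
  T[3,:] = [-0.0500, +0.2000, -0.2000, +0.0000]
eigenvalue magnitudes: 0.3083, 0.1870, 0.1870, 0.0244.
spectral radius ρ = 0.3083; 0.3083 < 1, so it converges for any x₀.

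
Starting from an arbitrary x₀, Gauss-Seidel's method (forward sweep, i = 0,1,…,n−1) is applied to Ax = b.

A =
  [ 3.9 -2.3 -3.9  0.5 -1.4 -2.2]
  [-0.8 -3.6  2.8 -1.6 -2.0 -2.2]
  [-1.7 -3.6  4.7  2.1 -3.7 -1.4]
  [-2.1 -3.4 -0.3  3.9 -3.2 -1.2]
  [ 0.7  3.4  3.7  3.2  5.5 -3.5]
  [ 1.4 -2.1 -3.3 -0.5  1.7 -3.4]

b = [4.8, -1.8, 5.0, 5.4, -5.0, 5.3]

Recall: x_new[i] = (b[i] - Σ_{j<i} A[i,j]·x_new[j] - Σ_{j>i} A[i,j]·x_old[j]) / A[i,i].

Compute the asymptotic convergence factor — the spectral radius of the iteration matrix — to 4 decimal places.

1.2553

Write A = D+L+U with D = diag(3.9, -3.6, 4.7, 3.9, 5.5, -3.4).
Gauss-Seidel: T = -(D+L)⁻¹U, row 0 first, T[0,1] = -(-2.3)/(3.9) = +0.5897; later rows by forward substitution.
  T[0,:] = [+0.0000 +0.5897 +1.0000 -0.1282 +0.3590 +0.5641]
  T[1,:] = [+0.0000 -0.1311 +0.5556 -0.4160 -0.6353 -0.7365]
  T[2,:] = [+0.0000 +0.1129 +0.7872 -0.8118 +0.4304 -0.0622]
  T[3,:] = [+0.0000 +0.2120 +1.0833 -0.4941 +0.4930 -0.0354]
  T[4,:] = [+0.0000 -0.1934 -1.6306 +1.1070 -0.2294 +1.0823]
  T[5,:] = [+0.0000 +0.0863 -1.6701 +1.6182 -0.0648 +1.2939]
|roots of det(T-λI)|: 1.2553, 0.7633, 0.7633, 0.3178, 0.1896, 0.0000.
spectral radius ρ = 1.2553; 1.2553 > 1, so it fails to converge.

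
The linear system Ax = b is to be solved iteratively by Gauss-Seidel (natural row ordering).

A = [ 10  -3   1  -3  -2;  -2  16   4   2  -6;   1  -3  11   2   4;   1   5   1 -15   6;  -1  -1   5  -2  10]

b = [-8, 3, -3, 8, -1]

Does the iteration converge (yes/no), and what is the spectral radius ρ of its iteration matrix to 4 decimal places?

yes, ρ = 0.5345

Diagonal D = diag(10, 16, 11, -15, 10); L, U strict lower/upper.
Gauss-Seidel: T = -(D+L)⁻¹U, row 0 first, T[0,4] = -(-2)/(10) = +0.2000; later rows by forward substitution.
  T[0,:] = [+0.0000, +0.3000, -0.1000, +0.3000, +0.2000]
  T[1,:] = [+0.0000, +0.0375, -0.2625, -0.0875, +0.4000]
  T[2,:] = [+0.0000, -0.0170, -0.0625, -0.2330, -0.2727]
  T[3,:] = [+0.0000, +0.0314, -0.0983, -0.0247, +0.5285]
  T[4,:] = [+0.0000, +0.0485, -0.0247, +0.1328, +0.3021]
|eigenvalues of T|: 0.5345, 0.2458, 0.0644, 0.0644, 0.0000.
spectral radius ρ = 0.5345; 0.5345 < 1: convergent.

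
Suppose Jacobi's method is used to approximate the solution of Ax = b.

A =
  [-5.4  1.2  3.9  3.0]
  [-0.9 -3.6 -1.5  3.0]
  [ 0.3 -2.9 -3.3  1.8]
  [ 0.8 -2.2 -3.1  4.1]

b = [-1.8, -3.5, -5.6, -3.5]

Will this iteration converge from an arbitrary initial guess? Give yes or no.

no

Let D = diag(-5.4, -3.6, -3.3, 4.1); L, U the strict triangles.
T_J = -D⁻¹(L+U): T[3,1] = -(-2.2)/(4.1) = +0.5366; T[3,3] = 0.
  T[0,:] = [+0.0000, +0.2222, +0.7222, +0.5556]
  T[1,:] = [-0.2500, +0.0000, -0.4167, +0.8333]
  T[2,:] = [+0.0909, -0.8788, +0.0000, +0.5455]
  T[3,:] = [-0.1951, +0.5366, +0.7561, +0.0000]
|roots of det(T-λI)|: 1.3211, 0.7483, 0.4351, 0.4351.
ρ(T) = max|λ| = 1.3211; 1.3211 > 1 ⇒ diverges.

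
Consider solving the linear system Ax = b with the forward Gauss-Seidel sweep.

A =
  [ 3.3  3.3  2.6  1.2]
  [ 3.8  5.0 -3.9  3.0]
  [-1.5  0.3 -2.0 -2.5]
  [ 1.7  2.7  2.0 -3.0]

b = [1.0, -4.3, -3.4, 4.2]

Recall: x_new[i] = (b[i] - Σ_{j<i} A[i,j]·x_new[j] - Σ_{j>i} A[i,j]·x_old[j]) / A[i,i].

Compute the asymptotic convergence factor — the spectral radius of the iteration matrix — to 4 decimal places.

Write A = D+L+U with D = diag(3.3, 5, -2, -3).
T_GS = -(D+L)⁻¹U: row 0 first, T[0,3] = -(1.2)/(3.3) = -0.3636; later rows by forward substitution.
  T[0,:] = [+0.0000 -1.0000 -0.7879 -0.3636]
  T[1,:] = [+0.0000 +0.7600 +1.3788 -0.3236]
  T[2,:] = [+0.0000 +0.8640 +0.7977 -1.0258]
  T[3,:] = [+0.0000 +0.6933 +1.3263 -1.1812]
eigenvalue magnitudes: 1.3251, 0.6457, 0.6457, 0.0000.
ρ = 1.3251; 1.3251 > 1 ⇒ diverges.

1.3251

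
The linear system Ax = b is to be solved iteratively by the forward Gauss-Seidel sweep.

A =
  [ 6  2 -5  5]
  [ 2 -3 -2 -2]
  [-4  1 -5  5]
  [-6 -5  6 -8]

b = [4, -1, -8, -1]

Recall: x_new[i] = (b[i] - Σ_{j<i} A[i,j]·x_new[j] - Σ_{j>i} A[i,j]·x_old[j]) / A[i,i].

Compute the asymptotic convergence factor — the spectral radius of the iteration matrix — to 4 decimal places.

1.3449

Diagonal D = diag(6, -3, -5, -8); L, U strict lower/upper.
Gauss-Seidel: T = -(D+L)⁻¹U, row 0 first, T[0,3] = -(5)/(6) = -0.8333; later rows by forward substitution.
  T[0,:] = [+0.0000 -0.3333 +0.8333 -0.8333]
  T[1,:] = [+0.0000 -0.2222 -0.1111 -1.2222]
  T[2,:] = [+0.0000 +0.2222 -0.6889 +1.4222]
  T[3,:] = [+0.0000 +0.5556 -1.0722 +2.4556]
|roots of det(T-λI)|: 1.3449, 0.4657, 0.2661, 0.0000.
ρ(T) = max|λ| = 1.3449; 1.3449 > 1, so it fails to converge.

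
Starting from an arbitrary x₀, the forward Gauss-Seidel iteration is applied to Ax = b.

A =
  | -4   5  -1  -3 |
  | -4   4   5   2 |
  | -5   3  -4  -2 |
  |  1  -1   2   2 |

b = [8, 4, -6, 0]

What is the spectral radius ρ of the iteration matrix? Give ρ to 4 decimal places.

1.2193

Let D = diag(-4, 4, -4, 2); L, U the strict triangles.
T_GS = -(D+L)⁻¹U: row 0 first, T[0,3] = -(-3)/(-4) = -0.7500; later rows by forward substitution.
  T[0,:] = [+0.0000 +1.2500 -0.2500 -0.7500]
  T[1,:] = [+0.0000 +1.2500 -1.5000 -1.2500]
  T[2,:] = [+0.0000 -0.6250 -0.8125 -0.5000]
  T[3,:] = [+0.0000 +0.6250 +0.1875 +0.2500]
|λ(T)| sorted: 1.2193, 0.8912, 0.3595, 0.0000.
ρ(T) = max|λ| = 1.2193; 1.2193 > 1, so it fails to converge.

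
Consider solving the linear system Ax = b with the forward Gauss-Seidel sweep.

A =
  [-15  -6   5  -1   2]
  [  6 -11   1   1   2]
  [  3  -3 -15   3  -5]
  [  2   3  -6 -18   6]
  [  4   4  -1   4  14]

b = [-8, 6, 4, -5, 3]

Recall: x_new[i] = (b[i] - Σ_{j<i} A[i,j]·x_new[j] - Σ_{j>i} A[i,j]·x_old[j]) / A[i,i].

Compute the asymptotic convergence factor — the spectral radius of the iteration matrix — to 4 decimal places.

0.6497

Let D = diag(-15, -11, -15, -18, 14); L, U the strict triangles.
T_GS = -(D+L)⁻¹U: row 0 first, T[0,4] = -(2)/(-15) = +0.1333; later rows by forward substitution.
  T[0,:] = [+0.0000, -0.4000, +0.3333, -0.0667, +0.1333]
  T[1,:] = [+0.0000, -0.2182, +0.2727, +0.0545, +0.2545]
  T[2,:] = [+0.0000, -0.0364, +0.0121, +0.1758, -0.3576]
  T[3,:] = [+0.0000, -0.0687, +0.0785, -0.0569, +0.5098]
  T[4,:] = [+0.0000, +0.1937, -0.1947, +0.0323, -0.2820]
|eigenvalues of T|: 0.6497, 0.1170, 0.1170, 0.0778, 0.0000.
spectral radius ρ = 0.6497; 0.6497 < 1: convergent.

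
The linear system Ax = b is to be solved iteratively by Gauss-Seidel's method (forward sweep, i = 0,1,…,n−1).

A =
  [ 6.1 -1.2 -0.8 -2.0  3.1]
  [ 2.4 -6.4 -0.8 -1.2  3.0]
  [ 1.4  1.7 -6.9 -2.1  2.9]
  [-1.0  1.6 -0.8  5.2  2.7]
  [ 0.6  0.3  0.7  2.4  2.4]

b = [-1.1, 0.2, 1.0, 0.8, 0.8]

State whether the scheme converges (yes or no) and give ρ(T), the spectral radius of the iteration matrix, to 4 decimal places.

yes, ρ = 0.5111

A = D + L + U where D = diag(6.1, -6.4, -6.9, 5.2, 2.4).
GS T = -(D+L)⁻¹U: row 0 first, T[0,3] = -(-2)/(6.1) = +0.3279; later rows by forward substitution.
  T[0,:] = [+0.0000  +0.1967  +0.1311  +0.3279  -0.5082]
  T[1,:] = [+0.0000  +0.0738  -0.0758  -0.0645  +0.2782]
  T[2,:] = [+0.0000  +0.0581  +0.0079  -0.2537  +0.3857]
  T[3,:] = [+0.0000  +0.0241  +0.0498  +0.0439  -0.6432]
  T[4,:] = [+0.0000  -0.0994  -0.0754  -0.0438  +0.6230]
eigenvalue magnitudes: 0.5111, 0.1688, 0.1688, 0.0667, 0.0000.
ρ(T) = max|λ| = 0.5111; 0.5111 < 1, so it converges for any x₀.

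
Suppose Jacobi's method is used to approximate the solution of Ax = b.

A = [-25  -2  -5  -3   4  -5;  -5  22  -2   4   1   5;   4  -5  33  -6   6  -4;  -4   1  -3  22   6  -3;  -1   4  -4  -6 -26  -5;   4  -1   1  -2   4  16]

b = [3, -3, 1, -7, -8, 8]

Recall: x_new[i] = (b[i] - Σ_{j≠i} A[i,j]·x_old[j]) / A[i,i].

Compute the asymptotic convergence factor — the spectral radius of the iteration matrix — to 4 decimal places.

0.5328

Split A = D + L + U, D = diag(-25, 22, 33, 22, -26, 16).
T_J = -D⁻¹(L+U): T[4,2] = -(-4)/(-26) = -0.1538; T[4,4] = 0.
  T[0,:] = [+0.0000, -0.0800, -0.2000, -0.1200, +0.1600, -0.2000]
  T[1,:] = [+0.2273, +0.0000, +0.0909, -0.1818, -0.0455, -0.2273]
  T[2,:] = [-0.1212, +0.1515, +0.0000, +0.1818, -0.1818, +0.1212]
  T[3,:] = [+0.1818, -0.0455, +0.1364, +0.0000, -0.2727, +0.1364]
  T[4,:] = [-0.0385, +0.1538, -0.1538, -0.2308, +0.0000, -0.1923]
  T[5,:] = [-0.2500, +0.0625, -0.0625, +0.1250, -0.2500, +0.0000]
|λ(T)| sorted: 0.5328, 0.2953, 0.2220, 0.2220, 0.1529, 0.1529.
ρ = 0.5328; 0.5328 < 1, so it converges for any x₀.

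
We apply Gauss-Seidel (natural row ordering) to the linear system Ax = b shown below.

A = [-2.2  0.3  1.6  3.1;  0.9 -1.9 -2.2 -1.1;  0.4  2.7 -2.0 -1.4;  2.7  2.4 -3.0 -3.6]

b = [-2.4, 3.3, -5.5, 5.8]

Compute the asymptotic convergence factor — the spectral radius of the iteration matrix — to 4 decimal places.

1.2721

Split A = D + L + U, D = diag(-2.2, -1.9, -2, -3.6).
GS T = -(D+L)⁻¹U: row 0 first, T[0,1] = -(0.3)/(-2.2) = +0.1364; later rows by forward substitution.
  T[0,:] = [+0.0000, +0.1364, +0.7273, +1.4091]
  T[1,:] = [+0.0000, +0.0646, -0.8134, +0.0885]
  T[2,:] = [+0.0000, +0.1145, -0.9526, -0.2987]
  T[3,:] = [+0.0000, +0.0499, +0.7970, +1.3647]
|λ(T)| sorted: 1.2721, 0.7027, 0.0927, 0.0000.
ρ(T) = max|λ| = 1.2721; 1.2721 > 1: divergent.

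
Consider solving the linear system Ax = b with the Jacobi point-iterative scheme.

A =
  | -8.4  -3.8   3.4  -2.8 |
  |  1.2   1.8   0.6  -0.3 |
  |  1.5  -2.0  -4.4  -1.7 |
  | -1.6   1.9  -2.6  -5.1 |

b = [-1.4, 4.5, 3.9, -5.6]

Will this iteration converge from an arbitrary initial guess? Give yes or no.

no

Diagonal D = diag(-8.4, 1.8, -4.4, -5.1); L, U strict lower/upper.
Jacobi T = -D⁻¹(L+U): T[1,0] = -(1.2)/(1.8) = -0.6667; T[1,1] = 0.
  T[0,:] = [+0.0000, -0.4524, +0.4048, -0.3333]
  T[1,:] = [-0.6667, +0.0000, -0.3333, +0.1667]
  T[2,:] = [+0.3409, -0.4545, +0.0000, -0.3864]
  T[3,:] = [-0.3137, +0.3725, -0.5098, +0.0000]
|eigenvalues of T|: 1.1830, 0.5231, 0.4262, 0.2337.
ρ = 1.1830; 1.1830 > 1, so it fails to converge.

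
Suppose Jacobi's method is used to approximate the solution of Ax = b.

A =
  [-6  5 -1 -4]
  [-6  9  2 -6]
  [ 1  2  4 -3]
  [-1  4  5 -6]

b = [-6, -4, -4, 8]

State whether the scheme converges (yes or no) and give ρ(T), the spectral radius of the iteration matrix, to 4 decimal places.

Write A = D+L+U with D = diag(-6, 9, 4, -6).
T_J = -D⁻¹(L+U): T[3,2] = -(5)/(-6) = +0.8333; T[3,3] = 0.
  T[0,:] = [+0.0000  +0.8333  -0.1667  -0.6667]
  T[1,:] = [+0.6667  +0.0000  -0.2222  +0.6667]
  T[2,:] = [-0.2500  -0.5000  +0.0000  +0.7500]
  T[3,:] = [-0.1667  +0.6667  +0.8333  +0.0000]
moduli |λ_i(T)| = 1.4375, 0.9968, 0.7774, 0.3366.
spectral radius ρ = 1.4375; 1.4375 > 1: divergent.

no, ρ = 1.4375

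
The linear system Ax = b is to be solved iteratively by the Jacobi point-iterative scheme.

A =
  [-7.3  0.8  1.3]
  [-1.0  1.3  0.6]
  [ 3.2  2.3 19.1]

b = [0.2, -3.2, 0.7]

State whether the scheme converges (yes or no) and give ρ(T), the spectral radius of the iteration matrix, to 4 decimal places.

yes, ρ = 0.3635

Write A = D+L+U with D = diag(-7.3, 1.3, 19.1).
Jacobi T = -D⁻¹(L+U): T[1,2] = -(0.6)/(1.3) = -0.4615; T[1,1] = 0.
  T[0,:] = [+0.0000 +0.1096 +0.1781]
  T[1,:] = [+0.7692 +0.0000 -0.4615]
  T[2,:] = [-0.1675 -0.1204 +0.0000]
|λ(T)| sorted: 0.3635, 0.2864, 0.0771.
ρ = 0.3635; 0.3635 < 1: convergent.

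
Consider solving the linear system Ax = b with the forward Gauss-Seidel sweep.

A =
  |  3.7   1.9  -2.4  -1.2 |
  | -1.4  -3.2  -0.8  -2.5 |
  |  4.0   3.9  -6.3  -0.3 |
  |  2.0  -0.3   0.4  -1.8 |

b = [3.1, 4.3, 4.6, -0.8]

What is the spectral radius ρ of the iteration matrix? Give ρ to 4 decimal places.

Let D = diag(3.7, -3.2, -6.3, -1.8); L, U the strict triangles.
T_GS = -(D+L)⁻¹U: row 0 first, T[0,3] = -(-1.2)/(3.7) = +0.3243; later rows by forward substitution.
  T[0,:] = [+0.0000 -0.5135 +0.6486 +0.3243]
  T[1,:] = [+0.0000 +0.2247 -0.5338 -0.9231]
  T[2,:] = [+0.0000 -0.1870 +0.0814 -0.4132]
  T[3,:] = [+0.0000 -0.6496 +0.8278 +0.4224]
eigenvalue magnitudes: 0.9433, 0.2443, 0.0295, 0.0000.
ρ(T) = max|λ| = 0.9433; 0.9433 < 1, so it converges for any x₀.

0.9433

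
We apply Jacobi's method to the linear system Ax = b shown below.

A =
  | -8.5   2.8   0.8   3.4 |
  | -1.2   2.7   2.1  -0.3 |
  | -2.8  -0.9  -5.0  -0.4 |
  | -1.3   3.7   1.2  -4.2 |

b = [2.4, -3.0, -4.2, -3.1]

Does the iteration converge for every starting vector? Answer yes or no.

Split A = D + L + U, D = diag(-8.5, 2.7, -5, -4.2).
T_J = -D⁻¹(L+U): T[2,0] = -(-2.8)/(-5) = -0.5600; T[2,2] = 0.
  T[0,:] = [+0.0000, +0.3294, +0.0941, +0.4000]
  T[1,:] = [+0.4444, +0.0000, -0.7778, +0.1111]
  T[2,:] = [-0.5600, -0.1800, +0.0000, -0.0800]
  T[3,:] = [-0.3095, +0.8810, +0.2857, +0.0000]
|roots of det(T-λI)|: 0.8476, 0.6009, 0.6009, 0.5084.
spectral radius ρ = 0.8476; 0.8476 < 1, so it converges for any x₀.

yes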